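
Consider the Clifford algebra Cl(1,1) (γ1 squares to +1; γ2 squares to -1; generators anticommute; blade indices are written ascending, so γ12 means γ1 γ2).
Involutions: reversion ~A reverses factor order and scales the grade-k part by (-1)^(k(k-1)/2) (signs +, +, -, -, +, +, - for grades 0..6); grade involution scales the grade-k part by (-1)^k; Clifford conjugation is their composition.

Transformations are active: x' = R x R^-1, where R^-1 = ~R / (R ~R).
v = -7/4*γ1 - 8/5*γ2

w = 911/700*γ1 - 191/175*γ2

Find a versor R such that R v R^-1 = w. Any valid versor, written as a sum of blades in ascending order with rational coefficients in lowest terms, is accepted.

Construction: equal norms (both 201/400) license R = v + w = -157/350*γ1 - 471/175*γ2 — nothing changes along that direction, while (v - w)/2 changes sign, so v maps onto w.
Answer: -157/350*γ1 - 471/175*γ2


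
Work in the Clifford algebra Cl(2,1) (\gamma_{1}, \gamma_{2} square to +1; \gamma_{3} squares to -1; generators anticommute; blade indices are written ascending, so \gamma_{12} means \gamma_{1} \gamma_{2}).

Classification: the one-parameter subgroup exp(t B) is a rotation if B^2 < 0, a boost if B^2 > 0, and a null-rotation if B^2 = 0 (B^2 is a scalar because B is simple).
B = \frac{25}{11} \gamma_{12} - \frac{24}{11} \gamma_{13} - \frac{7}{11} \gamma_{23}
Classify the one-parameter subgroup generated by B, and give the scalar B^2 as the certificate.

B^2 term by term: the squares give (\frac{25}{11})^2*(\gamma_{12})^2 + (-\frac{24}{11})^2*(\gamma_{13})^2 + (-\frac{7}{11})^2*(\gamma_{23})^2 = \frac{625}{121}*(-1) + \frac{576}{121}*(+1) + \frac{49}{121}*(+1) = 0 (each basis 2-blade squares to minus the product of its generators' squares); cross terms between blades sharing an index anticommute and cancel. So B^2 = 0.
Answer: null-rotation, certificate B^2 = 0. Certificate logic: 0 is a conjugation-invariant scalar, so its sign fixes rotation versus boost versus null-rotation outright.


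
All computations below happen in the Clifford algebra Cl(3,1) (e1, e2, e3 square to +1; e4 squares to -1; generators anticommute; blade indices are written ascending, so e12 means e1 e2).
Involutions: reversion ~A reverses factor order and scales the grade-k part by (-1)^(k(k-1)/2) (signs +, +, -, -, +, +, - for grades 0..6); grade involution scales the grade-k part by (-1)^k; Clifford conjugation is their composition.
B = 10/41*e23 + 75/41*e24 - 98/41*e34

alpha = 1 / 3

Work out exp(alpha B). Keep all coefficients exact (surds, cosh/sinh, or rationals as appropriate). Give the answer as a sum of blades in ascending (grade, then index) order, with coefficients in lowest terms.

B^2 term by term: the squares give (10/41)^2*(e23)^2 + (75/41)^2*(e24)^2 + (-98/41)^2*(e34)^2 = 100/1681*(-1) + 5625/1681*(+1) + 9604/1681*(+1) = 9 (each basis 2-blade squares to minus the product of its generators' squares); cross terms between blades sharing an index anticommute and cancel. So B^2 = 9.
B^2 = 9 — the positive square puts this in the hyperbolic regime; l = 3, alpha*l = 1, so exp(alpha B) = cosh(1) + (sinh(1)/3)*B = cosh(1) + (sinh(1)/3)*B.
Answer: cosh(1) + 10*sinh(1)/123*e23 + 25*sinh(1)/41*e24 - 98*sinh(1)/123*e34


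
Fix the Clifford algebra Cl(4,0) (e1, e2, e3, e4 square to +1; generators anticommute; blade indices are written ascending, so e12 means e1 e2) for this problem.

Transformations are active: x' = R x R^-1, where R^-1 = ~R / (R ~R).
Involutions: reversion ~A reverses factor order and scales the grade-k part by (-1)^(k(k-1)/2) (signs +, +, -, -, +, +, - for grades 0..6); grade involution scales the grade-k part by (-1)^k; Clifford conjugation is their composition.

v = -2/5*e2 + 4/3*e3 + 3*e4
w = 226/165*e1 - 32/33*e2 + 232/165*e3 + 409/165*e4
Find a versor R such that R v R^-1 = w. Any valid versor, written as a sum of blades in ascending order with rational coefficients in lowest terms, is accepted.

R = v + w = 226/165*e1 - 226/165*e2 + 452/165*e3 + 904/165*e4 works: the equal norms (2461/225) guarantee its sandwich swaps v into w.
Answer: 226/165*e1 - 226/165*e2 + 452/165*e3 + 904/165*e4


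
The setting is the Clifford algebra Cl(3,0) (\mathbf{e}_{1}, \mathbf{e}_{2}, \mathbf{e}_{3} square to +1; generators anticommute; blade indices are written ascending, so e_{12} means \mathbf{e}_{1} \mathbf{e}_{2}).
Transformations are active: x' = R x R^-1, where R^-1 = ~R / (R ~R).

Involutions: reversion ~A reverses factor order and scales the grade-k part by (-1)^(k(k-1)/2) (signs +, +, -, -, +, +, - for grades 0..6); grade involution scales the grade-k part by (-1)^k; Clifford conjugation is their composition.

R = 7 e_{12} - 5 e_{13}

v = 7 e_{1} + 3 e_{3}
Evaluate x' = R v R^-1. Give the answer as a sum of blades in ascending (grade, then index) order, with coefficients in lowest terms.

~R = -7 e_{12} + 5 e_{13}, and R ~R = 74, so R^-1 = ~R / (74).
R v = -15 e_{1} - 49 e_{2} + 35 e_{3} + 21 e_{123}
Answer: -7 e_{1} + \frac{105}{37} e_{2} + \frac{36}{37} e_{3}


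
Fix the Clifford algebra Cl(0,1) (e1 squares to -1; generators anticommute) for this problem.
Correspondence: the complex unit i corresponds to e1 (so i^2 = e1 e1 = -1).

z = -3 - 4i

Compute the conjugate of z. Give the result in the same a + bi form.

In blades: z = -3 - 4*e1.
Conjugation here is Clifford conjugation: the scalar is fixed and the grade-1 and grade-2 blades all flip sign, giving -3 + 4*e1; translating back:
Answer: -3 + 4i


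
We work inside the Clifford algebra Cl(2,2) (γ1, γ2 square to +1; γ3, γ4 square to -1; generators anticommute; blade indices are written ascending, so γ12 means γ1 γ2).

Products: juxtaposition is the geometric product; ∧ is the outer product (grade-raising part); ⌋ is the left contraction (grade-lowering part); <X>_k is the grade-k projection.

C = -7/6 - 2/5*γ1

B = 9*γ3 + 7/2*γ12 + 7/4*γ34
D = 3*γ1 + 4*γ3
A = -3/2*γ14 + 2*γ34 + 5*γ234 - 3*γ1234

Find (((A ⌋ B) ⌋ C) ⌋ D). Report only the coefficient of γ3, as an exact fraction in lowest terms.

step 1: -7/2
step 2: 49/12 + 7/5*γ1
step 3: 21/5 + 49/4*γ1 + 49/3*γ3
Answer: 49/3


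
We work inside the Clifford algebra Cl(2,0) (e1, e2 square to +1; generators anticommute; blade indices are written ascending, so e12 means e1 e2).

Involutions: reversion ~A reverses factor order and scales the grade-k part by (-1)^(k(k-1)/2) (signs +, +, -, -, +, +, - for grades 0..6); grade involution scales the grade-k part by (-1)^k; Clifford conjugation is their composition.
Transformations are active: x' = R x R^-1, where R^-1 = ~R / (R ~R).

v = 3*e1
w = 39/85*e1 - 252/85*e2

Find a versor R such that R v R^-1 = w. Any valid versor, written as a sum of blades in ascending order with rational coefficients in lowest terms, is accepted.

The midline construction: v and w both square to 9, so reflecting in their sum 294/85*e1 - 252/85*e2 exchanges them.
Answer: 294/85*e1 - 252/85*e2


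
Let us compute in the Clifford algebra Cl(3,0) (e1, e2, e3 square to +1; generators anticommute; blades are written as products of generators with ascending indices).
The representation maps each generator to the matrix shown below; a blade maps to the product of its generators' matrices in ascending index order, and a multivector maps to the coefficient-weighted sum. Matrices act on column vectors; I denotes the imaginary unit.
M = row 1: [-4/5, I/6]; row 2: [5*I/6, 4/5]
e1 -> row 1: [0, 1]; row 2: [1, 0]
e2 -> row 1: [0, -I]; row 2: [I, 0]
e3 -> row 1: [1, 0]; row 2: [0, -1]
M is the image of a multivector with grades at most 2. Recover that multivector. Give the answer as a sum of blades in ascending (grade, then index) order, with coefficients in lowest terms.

Method: 1, rho(e1), rho(e2), rho(e3) form a trace-orthogonal basis of the 2x2 complex matrices (tr(X Y) = 2 if X = Y, else 0), so M = m0*1 + m1*rho(e1) + m2*rho(e2) + m3*rho(e3) with m0 = tr(M)/2 = 0, m1 = tr(M rho(e1))/2 = I/2, m2 = tr(M rho(e2))/2 = 1/3, m3 = tr(M rho(e3))/2 = -4/5.
Multiplying table entries, the bivector images are rho(e1 e2) = I*rho(e3), rho(e1 e3) = -I*rho(e2), rho(e2 e3) = I*rho(e1); with real blade coefficients the real parts of m0..m3 are the coefficients of 1, e1, e2, e3 and the imaginary parts give the bivectors (e2 e3: Im m1, e1 e3: -Im m2, e1 e2: Im m3).
Answer: 1/3*e2 - 4/5*e3 + 1/2*e2 e3


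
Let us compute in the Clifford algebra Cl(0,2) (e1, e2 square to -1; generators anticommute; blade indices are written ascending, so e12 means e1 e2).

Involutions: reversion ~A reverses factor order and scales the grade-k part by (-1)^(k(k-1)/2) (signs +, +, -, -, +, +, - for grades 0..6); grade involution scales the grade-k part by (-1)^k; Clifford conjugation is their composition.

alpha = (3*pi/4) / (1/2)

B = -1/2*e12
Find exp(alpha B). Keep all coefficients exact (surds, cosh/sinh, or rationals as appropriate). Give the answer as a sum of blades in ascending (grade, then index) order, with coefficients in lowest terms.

B^2 = (-1/2)^2*(e12)^2 = 1/4*(-1) = -1/4 (a basis 2-blade squares to minus the product of its generators' squares).
B^2 = -1/4 — since the square is negative, the closed form is circular: l = 1/2, alpha*l = 3*pi/4, so exp(alpha B) = cos(3*pi/4) + (sin(3*pi/4)/(1/2))*B = -sqrt(2)/2 + (sqrt(2))*B.
Answer: -sqrt(2)/2 - sqrt(2)/2*e12


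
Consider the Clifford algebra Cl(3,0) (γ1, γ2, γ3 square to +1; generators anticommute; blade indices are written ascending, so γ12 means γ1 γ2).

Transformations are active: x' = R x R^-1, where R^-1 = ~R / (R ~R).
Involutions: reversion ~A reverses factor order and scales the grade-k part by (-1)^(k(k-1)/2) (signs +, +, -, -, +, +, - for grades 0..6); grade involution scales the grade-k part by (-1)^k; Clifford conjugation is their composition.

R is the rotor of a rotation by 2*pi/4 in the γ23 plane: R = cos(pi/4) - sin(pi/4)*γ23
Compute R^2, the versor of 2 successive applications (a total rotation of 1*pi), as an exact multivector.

The rotor phase is half the rotation angle and phases add under composition, so 2 steps in the γ23 plane accumulate phase 2*(pi/4) = pi/2: R^2 = cos(pi/2) - sin(pi/2)*γ23.
cos(pi/2) = 0 and sin(pi/2) = 1, so R^2 = -γ23. The net rotation is 1*pi; the rotor keeps the half-angle phase exactly.
Answer: -γ23


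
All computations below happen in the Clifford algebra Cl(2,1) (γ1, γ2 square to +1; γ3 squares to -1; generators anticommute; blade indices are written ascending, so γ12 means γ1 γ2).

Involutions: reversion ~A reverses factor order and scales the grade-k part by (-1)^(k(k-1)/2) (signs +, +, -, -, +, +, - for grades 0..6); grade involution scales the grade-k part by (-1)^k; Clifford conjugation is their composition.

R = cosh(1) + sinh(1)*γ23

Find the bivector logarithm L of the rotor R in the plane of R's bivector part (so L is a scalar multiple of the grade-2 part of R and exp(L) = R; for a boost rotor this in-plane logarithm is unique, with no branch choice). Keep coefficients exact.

The scalar part of R is cosh(1), so cosh pins the rapidity up to sign — the sign comes from the bivector part; dividing that part by sinh of the rapidity yields the plane, and the in-plane L = rapidity * plane is unique because the two sign choices cancel.
Concretely: cosh(rapidity) = cosh(1) gives rapidity = ±1, and since rapidity/sinh(rapidity) is even the sign is immaterial: L = (rapidity/sinh(rapidity)) * <R>_2 = (1/sinh(1)) * <R>_2.
Answer: γ23


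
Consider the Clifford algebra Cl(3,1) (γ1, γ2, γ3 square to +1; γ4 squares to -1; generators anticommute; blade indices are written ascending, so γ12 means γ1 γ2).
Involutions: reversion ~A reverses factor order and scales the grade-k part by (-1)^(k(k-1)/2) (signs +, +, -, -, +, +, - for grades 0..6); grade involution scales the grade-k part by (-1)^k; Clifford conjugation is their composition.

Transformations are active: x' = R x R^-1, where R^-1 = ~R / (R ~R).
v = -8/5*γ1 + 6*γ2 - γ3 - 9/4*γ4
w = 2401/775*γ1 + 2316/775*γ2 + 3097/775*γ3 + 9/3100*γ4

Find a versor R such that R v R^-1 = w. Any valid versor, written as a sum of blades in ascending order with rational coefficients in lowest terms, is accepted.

Equal squares first: v^2 = w^2 = 13799/400. Then v + w = 1161/775*γ1 + 6966/775*γ2 + 2322/775*γ3 - 3483/1550*γ4 is a versor taking v to w, provided it is invertible.
Answer: 1161/775*γ1 + 6966/775*γ2 + 2322/775*γ3 - 3483/1550*γ4


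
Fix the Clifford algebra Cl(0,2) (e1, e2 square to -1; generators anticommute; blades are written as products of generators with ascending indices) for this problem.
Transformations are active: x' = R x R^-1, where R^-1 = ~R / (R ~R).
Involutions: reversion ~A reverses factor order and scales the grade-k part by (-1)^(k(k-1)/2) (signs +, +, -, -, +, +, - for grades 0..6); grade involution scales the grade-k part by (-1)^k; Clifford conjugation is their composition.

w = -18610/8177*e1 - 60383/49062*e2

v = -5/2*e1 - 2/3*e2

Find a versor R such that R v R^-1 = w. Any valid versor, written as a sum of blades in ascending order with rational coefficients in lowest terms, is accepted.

Key observation: q(v) = q(w) = -241/36 (sandwiches preserve the norm), so R = v + w = -78105/16354*e1 - 93091/49062*e2 works whenever it is invertible — the component of v along it is kept and (v - w)/2 reverses, sending v to w.
Answer: -78105/16354*e1 - 93091/49062*e2


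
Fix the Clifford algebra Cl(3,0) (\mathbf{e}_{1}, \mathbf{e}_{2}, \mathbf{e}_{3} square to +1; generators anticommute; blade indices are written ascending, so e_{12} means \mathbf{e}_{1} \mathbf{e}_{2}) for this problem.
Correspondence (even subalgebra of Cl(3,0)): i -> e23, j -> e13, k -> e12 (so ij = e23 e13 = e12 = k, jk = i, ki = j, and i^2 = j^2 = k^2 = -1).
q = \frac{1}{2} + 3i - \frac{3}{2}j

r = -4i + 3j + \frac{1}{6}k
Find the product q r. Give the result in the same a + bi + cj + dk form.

In blades: q = \frac{1}{2} - \frac{3}{2} e_{13} + 3 e_{23}, r = \frac{1}{6} e_{12} + 3 e_{13} - 4 e_{23}.
Distribute q over r term by term (generator squares from the signature, products reordered to ascending indices): (\frac{1}{2})*r = \frac{1}{12} e_{12} + \frac{3}{2} e_{13} - 2 e_{23}; (-\frac{3}{2} e_{13})*r = \frac{9}{2} - 6 e_{12} - \frac{1}{4} e_{23}; (3 e_{23})*r = 12 + 9 e_{12} - \frac{1}{2} e_{13}.
Sum: \frac{33}{2} + \frac{37}{12} e_{12} + e_{13} - \frac{9}{4} e_{23}; translating back through the correspondence:
Answer: \frac{33}{2} - \frac{9}{4}i + j + \frac{37}{12}k


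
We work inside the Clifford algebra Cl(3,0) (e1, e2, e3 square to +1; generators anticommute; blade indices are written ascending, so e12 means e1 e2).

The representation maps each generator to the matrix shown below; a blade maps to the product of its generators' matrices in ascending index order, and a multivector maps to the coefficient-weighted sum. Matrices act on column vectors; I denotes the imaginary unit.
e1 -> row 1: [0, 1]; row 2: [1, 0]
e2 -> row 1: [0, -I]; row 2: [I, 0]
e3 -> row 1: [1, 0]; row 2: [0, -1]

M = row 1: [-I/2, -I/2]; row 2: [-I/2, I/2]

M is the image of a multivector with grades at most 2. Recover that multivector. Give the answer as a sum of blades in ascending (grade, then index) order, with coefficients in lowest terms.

Method: 1, rho(e1), rho(e2), rho(e3) form a trace-orthogonal basis of the 2x2 complex matrices (tr(X Y) = 2 if X = Y, else 0), so M = m0*1 + m1*rho(e1) + m2*rho(e2) + m3*rho(e3) with m0 = tr(M)/2 = 0, m1 = tr(M rho(e1))/2 = -I/2, m2 = tr(M rho(e2))/2 = 0, m3 = tr(M rho(e3))/2 = -I/2.
Multiplying table entries, the bivector images are rho(e12) = I*rho(e3), rho(e13) = -I*rho(e2), rho(e23) = I*rho(e1); with real blade coefficients the real parts of m0..m3 are the coefficients of 1, e1, e2, e3 and the imaginary parts give the bivectors (e23: Im m1, e13: -Im m2, e12: Im m3).
Answer: -1/2*e12 - 1/2*e23


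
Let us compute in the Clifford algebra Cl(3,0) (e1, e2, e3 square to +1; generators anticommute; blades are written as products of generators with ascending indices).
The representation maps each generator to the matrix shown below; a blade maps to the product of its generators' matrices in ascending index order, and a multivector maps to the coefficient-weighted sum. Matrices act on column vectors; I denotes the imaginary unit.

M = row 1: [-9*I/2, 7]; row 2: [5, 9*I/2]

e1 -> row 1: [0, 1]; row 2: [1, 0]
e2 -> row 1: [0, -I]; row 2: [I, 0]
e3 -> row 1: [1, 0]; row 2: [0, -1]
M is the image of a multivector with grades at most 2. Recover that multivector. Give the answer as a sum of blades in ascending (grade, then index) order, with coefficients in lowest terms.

Method: 1, rho(e1), rho(e2), rho(e3) form a trace-orthogonal basis of the 2x2 complex matrices (tr(X Y) = 2 if X = Y, else 0), so M = m0*1 + m1*rho(e1) + m2*rho(e2) + m3*rho(e3) with m0 = tr(M)/2 = 0, m1 = tr(M rho(e1))/2 = 6, m2 = tr(M rho(e2))/2 = I, m3 = tr(M rho(e3))/2 = -9*I/2.
Multiplying table entries, the bivector images are rho(e1 e2) = I*rho(e3), rho(e1 e3) = -I*rho(e2), rho(e2 e3) = I*rho(e1); with real blade coefficients the real parts of m0..m3 are the coefficients of 1, e1, e2, e3 and the imaginary parts give the bivectors (e2 e3: Im m1, e1 e3: -Im m2, e1 e2: Im m3).
Answer: 6*e1 - 9/2*e1 e2 - e1 e3


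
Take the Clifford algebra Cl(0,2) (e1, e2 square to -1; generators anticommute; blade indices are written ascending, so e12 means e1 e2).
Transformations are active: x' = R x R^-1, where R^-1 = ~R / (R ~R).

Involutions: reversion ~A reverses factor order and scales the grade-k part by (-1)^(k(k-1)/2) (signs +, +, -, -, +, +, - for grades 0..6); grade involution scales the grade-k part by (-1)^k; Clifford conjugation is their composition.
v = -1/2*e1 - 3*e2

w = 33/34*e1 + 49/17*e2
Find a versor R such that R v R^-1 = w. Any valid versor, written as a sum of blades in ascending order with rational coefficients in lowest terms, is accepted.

Here q(v) = q(w) = -37/4; the classical choice R = v + w = 8/17*e1 - 2/17*e2 then realises v -> w under the sandwich.
Answer: 8/17*e1 - 2/17*e2


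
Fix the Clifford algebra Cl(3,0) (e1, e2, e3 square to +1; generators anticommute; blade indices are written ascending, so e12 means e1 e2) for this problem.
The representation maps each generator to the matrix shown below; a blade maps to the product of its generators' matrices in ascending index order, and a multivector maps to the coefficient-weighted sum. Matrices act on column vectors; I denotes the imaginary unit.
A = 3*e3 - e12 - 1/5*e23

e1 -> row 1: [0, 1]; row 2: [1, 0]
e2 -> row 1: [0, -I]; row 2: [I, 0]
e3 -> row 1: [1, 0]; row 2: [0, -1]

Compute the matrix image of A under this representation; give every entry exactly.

Bivector images (products of the table entries): rho(e12) = rho(e1)rho(e2) = row 1: [I, 0]; row 2: [0, -I]; rho(e23) = rho(e2)rho(e3) = row 1: [0, I]; row 2: [I, 0].
M = (3)*rho(e3) + (-1)*rho(e12) + (-1/5)*rho(e23), summed entrywise:
Answer: row 1: [3 - I, -I/5]; row 2: [-I/5, -3 + I]


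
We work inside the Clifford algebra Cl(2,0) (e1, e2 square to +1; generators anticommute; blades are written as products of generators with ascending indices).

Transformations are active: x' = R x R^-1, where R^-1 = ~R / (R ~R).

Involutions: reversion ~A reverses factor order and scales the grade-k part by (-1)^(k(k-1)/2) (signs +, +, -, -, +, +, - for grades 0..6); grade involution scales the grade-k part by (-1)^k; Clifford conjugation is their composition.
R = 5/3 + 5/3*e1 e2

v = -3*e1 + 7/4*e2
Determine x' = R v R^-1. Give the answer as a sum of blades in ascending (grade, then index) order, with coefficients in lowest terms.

~R = 5/3 - 5/3*e1 e2, and R ~R = 50/9, so R^-1 = ~R / (50/9).
R v = -25/12*e1 + 95/12*e2
Answer: 7/4*e1 + 3*e2


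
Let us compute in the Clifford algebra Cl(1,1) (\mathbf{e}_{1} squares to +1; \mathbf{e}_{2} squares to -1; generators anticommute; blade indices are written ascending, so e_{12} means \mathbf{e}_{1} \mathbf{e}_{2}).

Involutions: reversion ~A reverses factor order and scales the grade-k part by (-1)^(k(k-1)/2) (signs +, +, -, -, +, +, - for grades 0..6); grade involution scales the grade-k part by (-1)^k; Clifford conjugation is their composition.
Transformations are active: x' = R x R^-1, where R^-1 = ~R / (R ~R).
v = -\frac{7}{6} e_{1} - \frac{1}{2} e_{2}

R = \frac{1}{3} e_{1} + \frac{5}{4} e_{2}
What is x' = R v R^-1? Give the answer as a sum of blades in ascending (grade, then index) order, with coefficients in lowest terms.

~R = \frac{1}{3} e_{1} + \frac{5}{4} e_{2}, and R ~R = -\frac{209}{144}, so R^-1 = ~R / (-\frac{209}{144}).
R v = \frac{17}{72} + \frac{31}{24} e_{12}
Answer: \frac{1327}{1254} e_{1} + \frac{39}{418} e_{2}


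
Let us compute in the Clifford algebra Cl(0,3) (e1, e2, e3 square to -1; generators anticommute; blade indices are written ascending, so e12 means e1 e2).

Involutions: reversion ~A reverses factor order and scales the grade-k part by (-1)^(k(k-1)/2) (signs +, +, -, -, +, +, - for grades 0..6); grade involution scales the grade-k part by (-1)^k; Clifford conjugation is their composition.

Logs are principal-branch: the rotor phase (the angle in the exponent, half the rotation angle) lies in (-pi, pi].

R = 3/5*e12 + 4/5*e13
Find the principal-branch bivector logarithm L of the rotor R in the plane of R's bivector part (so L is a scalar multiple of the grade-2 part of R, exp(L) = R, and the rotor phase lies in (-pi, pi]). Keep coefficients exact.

The scalar part of R is 0, which pins the rotor phase on the principal branch; dividing the bivector part by the sine of that phase recovers the unit plane, and L is the phase times that plane.
Concretely: cos(phase) = 0 gives phase = ±pi/2, and since phase/sin(phase) is even the sign is immaterial: L = (phase/sin(phase)) * <R>_2 = (pi/2) * <R>_2.
Answer: 3*pi/10*e12 + 2*pi/5*e13


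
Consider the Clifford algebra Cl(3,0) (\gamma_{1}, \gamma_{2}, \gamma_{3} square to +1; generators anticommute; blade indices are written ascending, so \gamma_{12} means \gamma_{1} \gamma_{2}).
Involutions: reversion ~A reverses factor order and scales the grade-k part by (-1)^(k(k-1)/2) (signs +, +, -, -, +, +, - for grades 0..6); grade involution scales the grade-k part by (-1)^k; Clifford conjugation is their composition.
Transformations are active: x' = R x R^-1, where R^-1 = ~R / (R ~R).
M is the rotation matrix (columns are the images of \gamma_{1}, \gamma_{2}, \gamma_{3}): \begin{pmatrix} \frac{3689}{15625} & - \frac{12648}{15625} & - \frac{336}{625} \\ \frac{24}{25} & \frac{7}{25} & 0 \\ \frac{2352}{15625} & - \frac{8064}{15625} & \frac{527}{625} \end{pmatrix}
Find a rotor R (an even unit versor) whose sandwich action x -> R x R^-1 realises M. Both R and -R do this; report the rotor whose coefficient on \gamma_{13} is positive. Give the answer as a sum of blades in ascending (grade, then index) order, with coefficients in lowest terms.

Method: write R = a + b12*\gamma_{12} + b13*\gamma_{13} + b23*\gamma_{23} with a^2 + b12^2 + b13^2 + b23^2 = 1 (so R^-1 = ~R). Expanding the columns R e_j ~R gives tr M = 4a^2 - 1 and, from the antisymmetric part, M21 - M12 = -4a*b12, M13 - M31 = 4a*b13, M32 - M23 = -4a*b23.
Here tr M = \frac{21239}{15625}, so a^2 = (1 + tr M)/4 = \frac{9216}{15625} and a = ±\frac{96}{125}. Taking a = \frac{96}{125}: M21 - M12 = \frac{27648}{15625}, M13 - M31 = -\frac{10752}{15625}, M32 - M23 = -\frac{8064}{15625}, giving b12 = -\frac{72}{125}, b13 = -\frac{28}{125}, b23 = \frac{21}{125}, i.e. R = \frac{96}{125} - \frac{72}{125} \gamma_{12} - \frac{28}{125} \gamma_{13} + \frac{21}{125} \gamma_{23}.
Its \gamma_{13} coefficient is negative, so report the other preimage -R.
Answer: -\frac{96}{125} + \frac{72}{125} \gamma_{12} + \frac{28}{125} \gamma_{13} - \frac{21}{125} \gamma_{23}. Key observation: the double cover Spin(3) -> SO(3) sends R and -R to the same matrix (trace \frac{21239}{15625} here), so the stated sign of the \gamma_{13} coefficient is what selects one sheet.


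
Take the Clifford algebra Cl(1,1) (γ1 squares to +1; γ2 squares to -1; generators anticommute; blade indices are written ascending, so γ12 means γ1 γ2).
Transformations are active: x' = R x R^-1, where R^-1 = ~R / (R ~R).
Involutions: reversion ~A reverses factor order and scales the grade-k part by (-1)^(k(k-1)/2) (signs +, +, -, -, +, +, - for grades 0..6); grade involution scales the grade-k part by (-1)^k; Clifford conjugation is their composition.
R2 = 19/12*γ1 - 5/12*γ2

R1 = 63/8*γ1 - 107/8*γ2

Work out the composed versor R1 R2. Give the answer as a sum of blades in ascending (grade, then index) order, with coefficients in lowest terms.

Distribute over the terms of R1 (each basis-blade product reordered to ascending indices, repeated generators contracted through their squares):
(63/8*γ1) R2 = 399/32 - 105/32*γ12
(-107/8*γ2) R2 = -535/96 + 2033/96*γ12
Summing the partial products and collecting blades:
Answer: 331/48 + 859/48*γ12


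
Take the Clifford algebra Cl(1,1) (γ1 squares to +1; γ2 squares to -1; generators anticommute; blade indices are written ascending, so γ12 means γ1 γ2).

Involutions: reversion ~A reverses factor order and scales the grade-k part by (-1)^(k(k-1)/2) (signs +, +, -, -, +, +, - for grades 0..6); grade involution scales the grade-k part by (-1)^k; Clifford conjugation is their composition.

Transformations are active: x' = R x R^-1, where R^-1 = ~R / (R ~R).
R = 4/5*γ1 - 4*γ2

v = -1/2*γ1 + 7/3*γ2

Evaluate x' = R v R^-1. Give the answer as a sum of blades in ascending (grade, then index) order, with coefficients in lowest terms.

~R = 4/5*γ1 - 4*γ2, and R ~R = -384/25, so R^-1 = ~R / (-384/25).
R v = 134/15 - 2/15*γ12
Answer: -31/72*γ1 + 167/72*γ2


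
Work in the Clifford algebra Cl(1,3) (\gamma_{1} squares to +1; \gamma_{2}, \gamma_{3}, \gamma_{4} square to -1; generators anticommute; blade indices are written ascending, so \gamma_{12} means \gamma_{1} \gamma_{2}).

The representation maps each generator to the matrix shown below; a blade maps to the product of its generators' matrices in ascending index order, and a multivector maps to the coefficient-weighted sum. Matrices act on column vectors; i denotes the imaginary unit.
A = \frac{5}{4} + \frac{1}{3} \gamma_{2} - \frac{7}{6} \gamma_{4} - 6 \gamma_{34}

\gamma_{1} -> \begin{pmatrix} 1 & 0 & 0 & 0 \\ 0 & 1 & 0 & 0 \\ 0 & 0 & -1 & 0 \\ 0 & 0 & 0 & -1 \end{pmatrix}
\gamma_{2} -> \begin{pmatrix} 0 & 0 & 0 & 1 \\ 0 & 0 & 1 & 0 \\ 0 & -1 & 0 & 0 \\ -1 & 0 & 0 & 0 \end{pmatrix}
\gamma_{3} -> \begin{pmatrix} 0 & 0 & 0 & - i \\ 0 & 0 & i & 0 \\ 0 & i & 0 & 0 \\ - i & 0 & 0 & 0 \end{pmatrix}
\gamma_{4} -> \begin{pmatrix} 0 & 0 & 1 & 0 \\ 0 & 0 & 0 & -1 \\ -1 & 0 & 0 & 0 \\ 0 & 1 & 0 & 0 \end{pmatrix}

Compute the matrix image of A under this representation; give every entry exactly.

Bivector images (products of the table entries): rho(\gamma_{34}) = rho(\gamma_{3})rho(\gamma_{4}) = \begin{pmatrix} 0 & - i & 0 & 0 \\ - i & 0 & 0 & 0 \\ 0 & 0 & 0 & - i \\ 0 & 0 & - i & 0 \end{pmatrix}.
M = (\frac{5}{4})*1 + (\frac{1}{3})*rho(\gamma_{2}) + (-\frac{7}{6})*rho(\gamma_{4}) + (-6)*rho(\gamma_{34}), summed entrywise (1 is the identity matrix):
Answer: \begin{pmatrix} \frac{5}{4} & 6 i & - \frac{7}{6} & \frac{1}{3} \\ 6 i & \frac{5}{4} & \frac{1}{3} & \frac{7}{6} \\ \frac{7}{6} & - \frac{1}{3} & \frac{5}{4} & 6 i \\ - \frac{1}{3} & - \frac{7}{6} & 6 i & \frac{5}{4} \end{pmatrix}


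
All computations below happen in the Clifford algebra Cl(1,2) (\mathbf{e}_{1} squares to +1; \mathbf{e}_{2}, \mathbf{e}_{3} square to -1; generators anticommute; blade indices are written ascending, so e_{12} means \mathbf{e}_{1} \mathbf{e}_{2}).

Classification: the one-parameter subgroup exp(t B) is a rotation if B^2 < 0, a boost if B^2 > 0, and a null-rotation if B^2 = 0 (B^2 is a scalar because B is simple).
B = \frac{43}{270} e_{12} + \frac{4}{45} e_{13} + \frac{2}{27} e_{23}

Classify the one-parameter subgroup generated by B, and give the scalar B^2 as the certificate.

B^2 term by term: the squares give (\frac{43}{270})^2*(e_{12})^2 + (\frac{4}{45})^2*(e_{13})^2 + (\frac{2}{27})^2*(e_{23})^2 = \frac{1849}{72900}*(+1) + \frac{16}{2025}*(+1) + \frac{4}{729}*(-1) = \frac{1}{36} (each basis 2-blade squares to minus the product of its generators' squares); cross terms between blades sharing an index anticommute and cancel. So B^2 = \frac{1}{36}.
Answer: boost, certificate B^2 = \frac{1}{36}. Because \frac{1}{36} is invariant under every versor sandwich, the classification follows from its sign alone.


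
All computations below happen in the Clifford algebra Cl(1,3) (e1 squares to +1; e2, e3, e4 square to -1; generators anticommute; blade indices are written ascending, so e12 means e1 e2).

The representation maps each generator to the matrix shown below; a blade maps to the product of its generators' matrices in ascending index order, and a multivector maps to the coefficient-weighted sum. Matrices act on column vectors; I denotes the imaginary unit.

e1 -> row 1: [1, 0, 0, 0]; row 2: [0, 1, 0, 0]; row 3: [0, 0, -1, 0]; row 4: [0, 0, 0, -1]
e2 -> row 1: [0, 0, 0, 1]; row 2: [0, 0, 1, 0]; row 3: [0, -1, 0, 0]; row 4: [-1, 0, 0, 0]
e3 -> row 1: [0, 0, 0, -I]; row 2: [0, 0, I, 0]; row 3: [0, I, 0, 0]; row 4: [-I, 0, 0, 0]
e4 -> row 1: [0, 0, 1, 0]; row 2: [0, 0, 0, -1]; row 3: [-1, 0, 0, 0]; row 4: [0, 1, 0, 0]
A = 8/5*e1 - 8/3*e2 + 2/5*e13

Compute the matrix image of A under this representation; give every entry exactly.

Bivector images (products of the table entries): rho(e13) = rho(e1)rho(e3) = row 1: [0, 0, 0, -I]; row 2: [0, 0, I, 0]; row 3: [0, -I, 0, 0]; row 4: [I, 0, 0, 0].
M = (8/5)*rho(e1) + (-8/3)*rho(e2) + (2/5)*rho(e13), summed entrywise:
Answer: row 1: [8/5, 0, 0, -8/3 - 2*I/5]; row 2: [0, 8/5, -8/3 + 2*I/5, 0]; row 3: [0, 8/3 - 2*I/5, -8/5, 0]; row 4: [8/3 + 2*I/5, 0, 0, -8/5]


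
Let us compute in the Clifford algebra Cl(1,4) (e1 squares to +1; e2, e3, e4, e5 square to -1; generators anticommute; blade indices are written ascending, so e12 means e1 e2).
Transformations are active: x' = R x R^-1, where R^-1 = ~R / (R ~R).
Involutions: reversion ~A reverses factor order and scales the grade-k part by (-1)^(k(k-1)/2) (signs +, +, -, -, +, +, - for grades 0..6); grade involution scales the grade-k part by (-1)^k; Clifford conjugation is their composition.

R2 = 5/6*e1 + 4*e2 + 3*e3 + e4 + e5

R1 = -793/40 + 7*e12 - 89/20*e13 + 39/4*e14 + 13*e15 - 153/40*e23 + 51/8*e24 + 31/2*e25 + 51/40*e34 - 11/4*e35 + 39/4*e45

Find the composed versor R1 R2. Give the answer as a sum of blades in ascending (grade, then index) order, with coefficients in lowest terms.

Distribute over the terms of R2 (each basis-blade product reordered to ascending indices, repeated generators contracted through their squares):
R1 (5/6*e1) = -793/48*e1 - 35/6*e2 + 89/24*e3 - 65/8*e4 - 65/6*e5 - 51/16*e123 + 85/16*e124 + 155/12*e125 + 17/16*e134 - 55/24*e135 + 65/8*e145
R1 (4*e2) = -28*e1 - 793/10*e2 - 153/10*e3 + 51/2*e4 + 62*e5 + 89/5*e123 - 39*e124 - 52*e125 + 51/10*e234 - 11*e235 + 39*e245
R1 (3*e3) = 267/20*e1 + 459/40*e2 - 2379/40*e3 + 153/40*e4 - 33/4*e5 + 21*e123 - 117/4*e134 - 39*e135 - 153/8*e234 - 93/2*e235 + 117/4*e345
R1 (e4) = -39/4*e1 - 51/8*e2 - 51/40*e3 - 793/40*e4 + 39/4*e5 + 7*e124 - 89/20*e134 - 13*e145 - 153/40*e234 - 31/2*e245 + 11/4*e345
R1 (e5) = -13*e1 - 31/2*e2 + 11/4*e3 - 39/4*e4 - 793/40*e5 + 7*e125 - 89/20*e135 + 39/4*e145 - 153/40*e235 + 51/8*e245 + 51/40*e345
Summing the partial products and collecting blades:
Answer: -12941/240*e1 - 1433/15*e2 - 8351/120*e3 - 67/8*e4 + 3941/120*e5 + 2849/80*e123 - 427/16*e124 - 385/12*e125 - 2611/80*e134 - 5489/120*e135 + 39/8*e145 - 357/20*e234 - 2453/40*e235 + 239/8*e245 + 1331/40*e345


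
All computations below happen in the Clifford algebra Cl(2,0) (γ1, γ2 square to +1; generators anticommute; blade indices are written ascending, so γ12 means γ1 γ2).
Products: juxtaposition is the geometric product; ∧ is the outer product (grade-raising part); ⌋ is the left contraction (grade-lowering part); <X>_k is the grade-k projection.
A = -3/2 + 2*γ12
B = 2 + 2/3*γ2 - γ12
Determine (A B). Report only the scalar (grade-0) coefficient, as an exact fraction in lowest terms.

step 1: -1 + 4/3*γ1 - γ2 + 11/2*γ12
Answer: -1


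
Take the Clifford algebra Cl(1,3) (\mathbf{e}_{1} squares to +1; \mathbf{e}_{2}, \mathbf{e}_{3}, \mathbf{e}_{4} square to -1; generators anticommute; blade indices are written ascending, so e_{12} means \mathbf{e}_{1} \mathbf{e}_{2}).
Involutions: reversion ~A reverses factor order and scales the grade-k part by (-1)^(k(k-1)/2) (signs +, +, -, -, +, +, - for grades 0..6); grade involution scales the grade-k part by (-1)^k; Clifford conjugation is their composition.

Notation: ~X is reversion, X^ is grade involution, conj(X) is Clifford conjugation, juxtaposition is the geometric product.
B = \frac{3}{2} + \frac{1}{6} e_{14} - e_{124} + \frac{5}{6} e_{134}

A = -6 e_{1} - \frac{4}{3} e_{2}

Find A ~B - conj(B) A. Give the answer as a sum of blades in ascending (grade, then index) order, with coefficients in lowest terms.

first term: -9 e_{1} - 2 e_{2} + e_{4} - \frac{4}{3} e_{14} - 6 e_{24} + 5 e_{34} - \frac{2}{9} e_{124} - \frac{10}{9} e_{1234}
second term: -9 e_{1} - 2 e_{2} - e_{4} + \frac{4}{3} e_{14} + 6 e_{24} - 5 e_{34} - \frac{2}{9} e_{124} - \frac{10}{9} e_{1234}
Answer: 2 e_{4} - \frac{8}{3} e_{14} - 12 e_{24} + 10 e_{34}


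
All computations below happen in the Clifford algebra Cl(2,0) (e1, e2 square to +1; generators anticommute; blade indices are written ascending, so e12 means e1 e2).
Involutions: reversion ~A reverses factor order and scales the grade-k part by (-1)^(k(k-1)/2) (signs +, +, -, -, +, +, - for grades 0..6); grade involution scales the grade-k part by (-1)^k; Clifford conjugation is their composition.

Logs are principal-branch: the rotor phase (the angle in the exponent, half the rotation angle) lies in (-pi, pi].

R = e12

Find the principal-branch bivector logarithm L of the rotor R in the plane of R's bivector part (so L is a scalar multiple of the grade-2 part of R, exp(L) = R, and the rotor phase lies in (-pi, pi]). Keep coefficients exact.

The scalar part of R is 0, which pins the rotor phase on the principal branch; dividing the bivector part by the sine of that phase recovers the unit plane, and L is the phase times that plane.
Concretely: cos(phase) = 0 gives phase = ±pi/2, and since phase/sin(phase) is even the sign is immaterial: L = (phase/sin(phase)) * <R>_2 = (pi/2) * <R>_2.
Answer: pi/2*e12


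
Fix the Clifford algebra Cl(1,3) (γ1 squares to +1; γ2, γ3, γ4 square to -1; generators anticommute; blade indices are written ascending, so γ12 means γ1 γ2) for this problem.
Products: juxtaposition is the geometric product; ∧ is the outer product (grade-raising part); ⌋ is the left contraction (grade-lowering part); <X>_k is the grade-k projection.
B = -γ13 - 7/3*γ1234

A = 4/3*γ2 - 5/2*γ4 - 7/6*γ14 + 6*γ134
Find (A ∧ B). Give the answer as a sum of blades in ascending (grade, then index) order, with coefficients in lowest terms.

step 1: 4/3*γ123 + 5/2*γ134
Answer: 4/3*γ123 + 5/2*γ134


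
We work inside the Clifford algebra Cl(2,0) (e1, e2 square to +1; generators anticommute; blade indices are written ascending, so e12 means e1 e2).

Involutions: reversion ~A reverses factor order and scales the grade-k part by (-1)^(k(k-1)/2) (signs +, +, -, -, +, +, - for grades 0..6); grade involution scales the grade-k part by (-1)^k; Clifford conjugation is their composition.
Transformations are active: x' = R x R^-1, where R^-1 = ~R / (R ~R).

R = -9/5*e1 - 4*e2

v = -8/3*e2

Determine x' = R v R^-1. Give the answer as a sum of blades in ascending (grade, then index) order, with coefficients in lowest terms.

~R = -9/5*e1 - 4*e2, and R ~R = 481/25, so R^-1 = ~R / (481/25).
R v = 32/3 + 24/5*e12
Answer: -960/481*e1 - 2552/1443*e2


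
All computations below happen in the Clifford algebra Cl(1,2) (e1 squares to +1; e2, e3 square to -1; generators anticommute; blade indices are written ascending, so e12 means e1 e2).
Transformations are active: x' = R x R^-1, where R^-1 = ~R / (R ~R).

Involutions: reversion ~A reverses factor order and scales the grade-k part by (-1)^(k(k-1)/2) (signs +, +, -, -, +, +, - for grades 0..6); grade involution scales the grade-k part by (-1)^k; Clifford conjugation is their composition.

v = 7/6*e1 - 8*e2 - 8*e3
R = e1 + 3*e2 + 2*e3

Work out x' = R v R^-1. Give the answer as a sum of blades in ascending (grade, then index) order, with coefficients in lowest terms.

~R = e1 + 3*e2 + 2*e3, and R ~R = -12, so R^-1 = ~R / (-12).
R v = 247/6 - 23/2*e12 - 31/3*e13 - 8*e23
Answer: -289/36*e1 - 151/12*e2 - 103/18*e3


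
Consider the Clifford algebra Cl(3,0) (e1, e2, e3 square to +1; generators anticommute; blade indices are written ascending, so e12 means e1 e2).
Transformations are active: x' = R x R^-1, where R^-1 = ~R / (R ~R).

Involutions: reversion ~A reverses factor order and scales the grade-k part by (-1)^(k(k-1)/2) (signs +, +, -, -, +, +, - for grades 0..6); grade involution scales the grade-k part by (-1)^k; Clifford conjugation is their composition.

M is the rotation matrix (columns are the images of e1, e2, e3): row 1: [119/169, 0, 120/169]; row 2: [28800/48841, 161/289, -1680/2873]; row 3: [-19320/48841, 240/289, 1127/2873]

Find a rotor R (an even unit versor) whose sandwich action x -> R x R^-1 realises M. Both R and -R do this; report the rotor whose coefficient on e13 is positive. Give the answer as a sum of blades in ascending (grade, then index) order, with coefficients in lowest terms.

Method: write R = a + b12*e12 + b13*e13 + b23*e23 with a^2 + b12^2 + b13^2 + b23^2 = 1 (so R^-1 = ~R). Expanding the columns R e_j ~R gives tr M = 4a^2 - 1 and, from the antisymmetric part, M21 - M12 = -4a*b12, M13 - M31 = 4a*b13, M32 - M23 = -4a*b23.
Here tr M = 80759/48841, so a^2 = (1 + tr M)/4 = 32400/48841 and a = ±180/221. Taking a = 180/221: M21 - M12 = 28800/48841, M13 - M31 = 54000/48841, M32 - M23 = 69120/48841, giving b12 = -40/221, b13 = 75/221, b23 = -96/221, i.e. R = 180/221 - 40/221*e12 + 75/221*e13 - 96/221*e23.
Its e13 coefficient is already positive.
Answer: 180/221 - 40/221*e12 + 75/221*e13 - 96/221*e23. Note: both R and -R realise this M (trace 80759/48841); the covering map identifies them, and the e13-coefficient sign is the tie-breaker.


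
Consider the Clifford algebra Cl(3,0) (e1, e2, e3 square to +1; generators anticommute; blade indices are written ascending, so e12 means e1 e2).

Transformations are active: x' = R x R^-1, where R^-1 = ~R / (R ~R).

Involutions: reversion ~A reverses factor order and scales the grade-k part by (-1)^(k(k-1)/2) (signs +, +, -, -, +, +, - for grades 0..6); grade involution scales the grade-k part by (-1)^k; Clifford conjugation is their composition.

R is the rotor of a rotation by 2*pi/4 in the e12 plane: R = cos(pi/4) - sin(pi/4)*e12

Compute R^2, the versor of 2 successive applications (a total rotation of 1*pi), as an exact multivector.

The rotor phase is half the rotation angle and phases add under composition, so 2 steps in the e12 plane accumulate phase 2*(pi/4) = pi/2: R^2 = cos(pi/2) - sin(pi/2)*e12.
cos(pi/2) = 0 and sin(pi/2) = 1, so R^2 = -e12. The net rotation is 1*pi; the rotor keeps the half-angle phase exactly.
Answer: -e12


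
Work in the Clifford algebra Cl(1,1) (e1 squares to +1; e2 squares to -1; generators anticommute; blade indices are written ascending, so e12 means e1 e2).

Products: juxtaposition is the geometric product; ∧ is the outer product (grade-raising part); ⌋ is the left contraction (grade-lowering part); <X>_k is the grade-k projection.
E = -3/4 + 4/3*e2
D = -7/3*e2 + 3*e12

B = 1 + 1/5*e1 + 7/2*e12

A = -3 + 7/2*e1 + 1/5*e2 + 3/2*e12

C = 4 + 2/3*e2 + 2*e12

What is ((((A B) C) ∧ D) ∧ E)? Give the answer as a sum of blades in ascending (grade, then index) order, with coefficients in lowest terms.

step 1: 59/20 + 18/5*e1 + 243/20*e2 - 226/25*e12
step 2: -719/50 + 6709/150*e1 + 1733/30*e2 - 1393/50*e12
step 3: 5033/150*e2 - 33188/225*e12
step 4: -5033/200*e2 + 8297/75*e12
Answer: -5033/200*e2 + 8297/75*e12


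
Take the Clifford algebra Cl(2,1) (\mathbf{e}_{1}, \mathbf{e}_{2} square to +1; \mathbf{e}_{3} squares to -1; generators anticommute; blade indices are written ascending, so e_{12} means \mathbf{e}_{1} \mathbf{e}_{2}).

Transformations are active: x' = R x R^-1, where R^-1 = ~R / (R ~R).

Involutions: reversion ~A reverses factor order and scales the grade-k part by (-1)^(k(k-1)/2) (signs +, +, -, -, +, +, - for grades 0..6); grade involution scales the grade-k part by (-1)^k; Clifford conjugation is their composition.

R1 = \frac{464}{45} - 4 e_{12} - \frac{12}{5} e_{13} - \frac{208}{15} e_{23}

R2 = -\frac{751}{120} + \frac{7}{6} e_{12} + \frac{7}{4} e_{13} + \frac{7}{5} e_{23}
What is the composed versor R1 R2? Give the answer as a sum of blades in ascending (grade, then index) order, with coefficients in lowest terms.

Distribute over the terms of R1 (each basis-blade product reordered to ascending indices, repeated generators contracted through their squares):
(\frac{464}{45}) R2 = -\frac{43558}{675} + \frac{1624}{135} e_{12} + \frac{812}{45} e_{13} + \frac{3248}{225} e_{23}
(-4 e_{12}) R2 = \frac{14}{3} + \frac{751}{30} e_{12} - \frac{28}{5} e_{13} + 7 e_{23}
(-\frac{12}{5} e_{13}) R2 = -\frac{21}{5} - \frac{84}{25} e_{12} + \frac{751}{50} e_{13} - \frac{14}{5} e_{23}
(-\frac{208}{15} e_{23}) R2 = -\frac{1456}{75} + \frac{364}{15} e_{12} + \frac{728}{45} e_{13} + \frac{19526}{225} e_{23}
Summing the partial products and collecting blades:
Answer: -\frac{56347}{675} + \frac{78259}{1350} e_{12} + \frac{19639}{450} e_{13} + \frac{23719}{225} e_{23}
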